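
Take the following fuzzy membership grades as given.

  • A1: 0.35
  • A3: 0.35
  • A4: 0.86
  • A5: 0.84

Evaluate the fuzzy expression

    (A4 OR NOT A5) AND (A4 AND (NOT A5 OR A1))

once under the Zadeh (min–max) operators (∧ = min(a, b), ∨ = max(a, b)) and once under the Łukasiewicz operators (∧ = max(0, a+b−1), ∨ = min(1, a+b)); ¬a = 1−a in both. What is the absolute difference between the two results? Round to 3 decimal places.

0.020

Under Zadeh (min–max):
  NOT A5 = 1 − 0.84 = 0.16
  A4 OR NOT A5 = max(a, b) on (0.86, 0.16) = 0.86
  NOT A5 = 1 − 0.84 = 0.16
  NOT A5 OR A1 = max(a, b) on (0.16, 0.35) = 0.35
  A4 AND (NOT A5 OR A1) = min(a, b) on (0.86, 0.35) = 0.35
  (A4 OR NOT A5) AND (A4 AND (NOT A5 OR A1)) = min(a, b) on (0.86, 0.35) = 0.35
  → value = 0.3500
Under Łukasiewicz:
  NOT A5 = 1 − 0.84 = 0.16
  A4 OR NOT A5 = min(1, a+b) on (0.86, 0.16) = 1.00
  NOT A5 = 1 − 0.84 = 0.16
  NOT A5 OR A1 = min(1, a+b) on (0.16, 0.35) = 0.51
  A4 AND (NOT A5 OR A1) = max(0, a+b−1) on (0.86, 0.51) = 0.37
  (A4 OR NOT A5) AND (A4 AND (NOT A5 OR A1)) = max(0, a+b−1) on (1.00, 0.37) = 0.37
  → value = 0.3700
|0.3500 − 0.3700| = 0.020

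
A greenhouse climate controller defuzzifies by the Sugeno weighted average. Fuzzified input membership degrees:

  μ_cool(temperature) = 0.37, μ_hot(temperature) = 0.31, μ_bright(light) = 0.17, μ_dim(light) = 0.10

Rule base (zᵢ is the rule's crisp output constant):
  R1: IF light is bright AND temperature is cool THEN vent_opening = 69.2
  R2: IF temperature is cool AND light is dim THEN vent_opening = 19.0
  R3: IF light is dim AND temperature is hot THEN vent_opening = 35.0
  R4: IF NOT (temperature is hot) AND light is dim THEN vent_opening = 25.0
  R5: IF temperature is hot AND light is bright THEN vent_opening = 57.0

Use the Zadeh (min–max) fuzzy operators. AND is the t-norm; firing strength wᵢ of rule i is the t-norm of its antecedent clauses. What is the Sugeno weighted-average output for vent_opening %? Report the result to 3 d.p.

R1 (z=69.2): bright=0.17, cool=0.37; AND[min(a, b)] → w = 0.17
R2 (z=19.0): cool=0.37, dim=0.10; AND[min(a, b)] → w = 0.10
R3 (z=35.0): dim=0.10, hot=0.31; AND[min(a, b)] → w = 0.10
R4 (z=25.0): ¬hot=1−0.31=0.69, dim=0.10; AND[min(a, b)] → w = 0.10
R5 (z=57.0): hot=0.31, bright=0.17; AND[min(a, b)] → w = 0.17
Weighted average = (0.17·69.2 + 0.10·19.0 + 0.10·35.0 + 0.10·25.0 + 0.17·57.0) / (0.17 + 0.10 + 0.10 + 0.10 + 0.17)
  = 29.3540 / 0.6400 = 45.866

45.866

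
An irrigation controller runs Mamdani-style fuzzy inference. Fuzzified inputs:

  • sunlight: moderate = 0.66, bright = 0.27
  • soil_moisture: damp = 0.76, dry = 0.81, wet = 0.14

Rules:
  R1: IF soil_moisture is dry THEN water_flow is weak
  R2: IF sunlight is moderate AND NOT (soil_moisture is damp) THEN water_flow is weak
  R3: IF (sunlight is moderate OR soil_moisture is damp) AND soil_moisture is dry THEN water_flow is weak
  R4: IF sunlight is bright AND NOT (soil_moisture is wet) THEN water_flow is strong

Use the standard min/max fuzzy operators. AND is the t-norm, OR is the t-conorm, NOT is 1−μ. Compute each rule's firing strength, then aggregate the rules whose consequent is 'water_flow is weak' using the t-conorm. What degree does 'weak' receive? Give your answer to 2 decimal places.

0.81

R1: dry=0.81 → w = 0.81
R2: moderate=0.66, ¬damp=1−0.76=0.24; AND[min(a, b)] → w = 0.24
R3: (moderate=0.66 OR damp=0.76) = 0.76; AND[min(a, b)] with dry=0.81 → w = 0.76
R4: bright=0.27, ¬wet=1−0.14=0.86; AND[min(a, b)] → w = 0.27
Rules with consequent 'weak': {R1, R2, R3} → strengths 0.81, 0.24, 0.76
Aggregate via t-conorm [max(a, b)]: 0.81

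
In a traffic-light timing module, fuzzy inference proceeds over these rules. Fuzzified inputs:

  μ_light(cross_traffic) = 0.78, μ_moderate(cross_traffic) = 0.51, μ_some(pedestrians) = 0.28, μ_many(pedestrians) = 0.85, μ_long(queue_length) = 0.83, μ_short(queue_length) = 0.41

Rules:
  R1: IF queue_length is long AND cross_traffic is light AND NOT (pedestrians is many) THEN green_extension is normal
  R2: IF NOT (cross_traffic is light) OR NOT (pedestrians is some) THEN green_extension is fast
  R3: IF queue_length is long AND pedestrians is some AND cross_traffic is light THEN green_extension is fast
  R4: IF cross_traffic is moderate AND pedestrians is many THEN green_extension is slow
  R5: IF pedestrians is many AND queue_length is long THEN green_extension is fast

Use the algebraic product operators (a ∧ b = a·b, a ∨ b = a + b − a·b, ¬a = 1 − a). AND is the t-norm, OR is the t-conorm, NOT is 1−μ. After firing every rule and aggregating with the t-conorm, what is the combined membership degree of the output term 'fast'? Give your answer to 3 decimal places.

0.947

R1: long=0.83, light=0.78, ¬many=1−0.85=0.15; AND[a·b] → w = 0.0971
R2: ¬light=1−0.78=0.22, ¬some=1−0.28=0.72; OR[a + b − a·b] → w = 0.7816
R3: long=0.83, some=0.28, light=0.78; AND[a·b] → w = 0.1813
R4: moderate=0.51, many=0.85; AND[a·b] → w = 0.4335
R5: many=0.85, long=0.83; AND[a·b] → w = 0.7055
Rules with consequent 'fast': {R2, R3, R5} → strengths 0.7816, 0.1813, 0.7055
Aggregate via t-conorm [a + b − a·b]: 0.9473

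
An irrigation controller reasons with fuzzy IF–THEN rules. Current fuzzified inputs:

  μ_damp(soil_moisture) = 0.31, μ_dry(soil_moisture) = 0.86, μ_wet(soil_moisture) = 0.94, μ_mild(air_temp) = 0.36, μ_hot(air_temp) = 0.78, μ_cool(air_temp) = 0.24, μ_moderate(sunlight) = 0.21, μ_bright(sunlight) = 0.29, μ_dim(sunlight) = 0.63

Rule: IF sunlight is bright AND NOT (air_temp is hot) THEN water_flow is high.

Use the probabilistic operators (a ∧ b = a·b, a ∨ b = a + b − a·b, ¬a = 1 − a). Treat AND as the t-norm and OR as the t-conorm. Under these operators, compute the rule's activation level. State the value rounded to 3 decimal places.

firing strength: bright=0.29, ¬hot=1−0.78=0.22; AND[a·b] → w = 0.0638

0.064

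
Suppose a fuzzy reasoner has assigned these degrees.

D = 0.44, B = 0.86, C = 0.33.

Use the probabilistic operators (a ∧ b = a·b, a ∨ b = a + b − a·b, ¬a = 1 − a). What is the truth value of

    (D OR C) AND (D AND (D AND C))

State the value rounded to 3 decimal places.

0.040

D OR C = a + b − a·b on (0.4400, 0.3300) = 0.6248
D AND C = a·b on (0.4400, 0.3300) = 0.1452
D AND (D AND C) = a·b on (0.4400, 0.1452) = 0.0639
(D OR C) AND (D AND (D AND C)) = a·b on (0.6248, 0.0639) = 0.0399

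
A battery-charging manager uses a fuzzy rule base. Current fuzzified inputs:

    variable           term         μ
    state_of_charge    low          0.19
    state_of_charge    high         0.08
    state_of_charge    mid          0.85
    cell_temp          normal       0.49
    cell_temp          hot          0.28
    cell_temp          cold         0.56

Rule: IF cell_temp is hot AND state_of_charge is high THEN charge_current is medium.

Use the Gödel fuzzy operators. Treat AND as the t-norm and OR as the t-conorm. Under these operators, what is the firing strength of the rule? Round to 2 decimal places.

0.08

firing strength: hot=0.28, high=0.08; AND[min(a, b)] → w = 0.08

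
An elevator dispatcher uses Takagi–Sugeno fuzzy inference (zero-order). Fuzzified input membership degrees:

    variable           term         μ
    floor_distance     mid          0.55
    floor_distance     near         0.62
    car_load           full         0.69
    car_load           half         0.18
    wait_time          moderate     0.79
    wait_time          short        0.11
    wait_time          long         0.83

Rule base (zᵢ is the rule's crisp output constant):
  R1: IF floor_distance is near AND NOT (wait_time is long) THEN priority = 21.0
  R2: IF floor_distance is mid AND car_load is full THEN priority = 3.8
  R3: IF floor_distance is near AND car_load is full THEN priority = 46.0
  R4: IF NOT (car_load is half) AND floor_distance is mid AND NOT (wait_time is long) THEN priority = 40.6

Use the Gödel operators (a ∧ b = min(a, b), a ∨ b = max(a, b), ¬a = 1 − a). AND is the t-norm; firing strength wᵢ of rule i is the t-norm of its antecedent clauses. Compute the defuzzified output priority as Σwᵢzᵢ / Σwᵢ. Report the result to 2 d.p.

27.21

R1 (z=21.0): near=0.62, ¬long=1−0.83=0.17; AND[min(a, b)] → w = 0.17
R2 (z=3.8): mid=0.55, full=0.69; AND[min(a, b)] → w = 0.55
R3 (z=46.0): near=0.62, full=0.69; AND[min(a, b)] → w = 0.62
R4 (z=40.6): ¬half=1−0.18=0.82, mid=0.55, ¬long=1−0.83=0.17; AND[min(a, b)] → w = 0.17
Weighted average = (0.17·21.0 + 0.55·3.8 + 0.62·46.0 + 0.17·40.6) / (0.17 + 0.55 + 0.62 + 0.17)
  = 41.0820 / 1.5100 = 27.21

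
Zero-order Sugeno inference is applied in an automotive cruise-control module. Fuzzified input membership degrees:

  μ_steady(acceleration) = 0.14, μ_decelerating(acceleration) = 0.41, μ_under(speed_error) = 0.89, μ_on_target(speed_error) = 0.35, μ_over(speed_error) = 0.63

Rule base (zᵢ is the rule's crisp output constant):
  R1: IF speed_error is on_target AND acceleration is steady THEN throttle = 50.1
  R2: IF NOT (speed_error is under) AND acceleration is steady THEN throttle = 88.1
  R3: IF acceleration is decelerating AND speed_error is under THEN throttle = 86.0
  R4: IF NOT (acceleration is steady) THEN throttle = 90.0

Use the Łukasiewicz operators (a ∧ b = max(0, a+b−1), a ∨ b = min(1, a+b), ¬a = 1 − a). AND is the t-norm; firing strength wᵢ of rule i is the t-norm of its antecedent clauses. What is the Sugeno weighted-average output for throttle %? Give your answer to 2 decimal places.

R1 (z=50.1): on_target=0.35, steady=0.14; AND[max(0, a+b−1)] → w = 0.00
R2 (z=88.1): ¬under=1−0.89=0.11, steady=0.14; AND[max(0, a+b−1)] → w = 0.00
R3 (z=86.0): decelerating=0.41, under=0.89; AND[max(0, a+b−1)] → w = 0.30
R4 (z=90.0): ¬steady=1−0.14=0.86 → w = 0.86
Weighted average = (0.00·50.1 + 0.00·88.1 + 0.30·86.0 + 0.86·90.0) / (0.00 + 0.00 + 0.30 + 0.86)
  = 103.2000 / 1.1600 = 88.97

88.97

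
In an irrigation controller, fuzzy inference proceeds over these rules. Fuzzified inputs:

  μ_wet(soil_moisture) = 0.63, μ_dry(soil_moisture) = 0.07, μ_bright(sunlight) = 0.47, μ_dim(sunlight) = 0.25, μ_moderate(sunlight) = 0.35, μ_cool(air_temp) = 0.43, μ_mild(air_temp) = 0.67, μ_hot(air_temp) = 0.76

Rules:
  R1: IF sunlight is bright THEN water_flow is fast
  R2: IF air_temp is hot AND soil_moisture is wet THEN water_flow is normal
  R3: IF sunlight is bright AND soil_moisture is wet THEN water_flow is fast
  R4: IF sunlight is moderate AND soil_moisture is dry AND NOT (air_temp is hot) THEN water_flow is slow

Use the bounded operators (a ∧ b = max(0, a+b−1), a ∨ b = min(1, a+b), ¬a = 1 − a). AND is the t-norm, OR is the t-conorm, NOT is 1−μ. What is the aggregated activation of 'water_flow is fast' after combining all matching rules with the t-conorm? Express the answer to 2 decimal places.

R1: bright=0.47 → w = 0.47
R2: hot=0.76, wet=0.63; AND[max(0, a+b−1)] → w = 0.39
R3: bright=0.47, wet=0.63; AND[max(0, a+b−1)] → w = 0.10
R4: moderate=0.35, dry=0.07, ¬hot=1−0.76=0.24; AND[max(0, a+b−1)] → w = 0.00
Rules with consequent 'fast': {R1, R3} → strengths 0.47, 0.10
Aggregate via t-conorm [min(1, a+b)]: 0.57

0.57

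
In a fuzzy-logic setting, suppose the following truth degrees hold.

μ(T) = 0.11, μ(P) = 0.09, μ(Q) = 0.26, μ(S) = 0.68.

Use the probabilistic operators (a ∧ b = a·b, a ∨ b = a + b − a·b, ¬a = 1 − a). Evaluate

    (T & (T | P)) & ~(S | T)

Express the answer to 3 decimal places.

T | P = a + b − a·b on (0.1100, 0.0900) = 0.1901
T & (T | P) = a·b on (0.1100, 0.1901) = 0.0209
S | T = a + b − a·b on (0.6800, 0.1100) = 0.7152
~(S | T) = 1 − 0.7152 = 0.2848
(T & (T | P)) & ~(S | T) = a·b on (0.0209, 0.2848) = 0.0060

0.006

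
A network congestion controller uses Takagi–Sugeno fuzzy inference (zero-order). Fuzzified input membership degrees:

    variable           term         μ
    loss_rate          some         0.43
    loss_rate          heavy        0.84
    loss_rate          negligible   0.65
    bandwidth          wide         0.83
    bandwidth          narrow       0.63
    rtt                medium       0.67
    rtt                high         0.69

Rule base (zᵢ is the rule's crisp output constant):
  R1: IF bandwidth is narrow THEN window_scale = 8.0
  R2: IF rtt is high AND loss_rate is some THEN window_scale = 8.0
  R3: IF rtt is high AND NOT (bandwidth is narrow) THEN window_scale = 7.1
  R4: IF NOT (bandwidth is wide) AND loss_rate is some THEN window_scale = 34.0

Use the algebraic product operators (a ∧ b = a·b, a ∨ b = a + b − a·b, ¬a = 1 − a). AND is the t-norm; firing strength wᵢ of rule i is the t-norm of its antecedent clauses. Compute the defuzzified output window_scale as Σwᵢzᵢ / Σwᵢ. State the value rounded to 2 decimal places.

9.33

R1 (z=8.0): narrow=0.63 → w = 0.6300
R2 (z=8.0): high=0.69, some=0.43; AND[a·b] → w = 0.2967
R3 (z=7.1): high=0.69, ¬narrow=1−0.63=0.37; AND[a·b] → w = 0.2553
R4 (z=34.0): ¬wide=1−0.83=0.17, some=0.43; AND[a·b] → w = 0.0731
Weighted average = (0.6300·8.0 + 0.2967·8.0 + 0.2553·7.1 + 0.0731·34.0) / (0.6300 + 0.2967 + 0.2553 + 0.0731)
  = 11.7116 / 1.2551 = 9.33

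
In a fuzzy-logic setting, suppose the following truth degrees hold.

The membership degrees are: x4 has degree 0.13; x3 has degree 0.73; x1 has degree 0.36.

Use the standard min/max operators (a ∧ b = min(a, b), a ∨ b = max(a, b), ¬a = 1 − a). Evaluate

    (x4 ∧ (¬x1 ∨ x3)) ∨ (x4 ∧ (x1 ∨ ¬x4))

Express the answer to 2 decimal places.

0.13

¬x1 = 1 − 0.36 = 0.64
¬x1 ∨ x3 = max(a, b) on (0.64, 0.73) = 0.73
x4 ∧ (¬x1 ∨ x3) = min(a, b) on (0.13, 0.73) = 0.13
¬x4 = 1 − 0.13 = 0.87
x1 ∨ ¬x4 = max(a, b) on (0.36, 0.87) = 0.87
x4 ∧ (x1 ∨ ¬x4) = min(a, b) on (0.13, 0.87) = 0.13
(x4 ∧ (¬x1 ∨ x3)) ∨ (x4 ∧ (x1 ∨ ¬x4)) = max(a, b) on (0.13, 0.13) = 0.13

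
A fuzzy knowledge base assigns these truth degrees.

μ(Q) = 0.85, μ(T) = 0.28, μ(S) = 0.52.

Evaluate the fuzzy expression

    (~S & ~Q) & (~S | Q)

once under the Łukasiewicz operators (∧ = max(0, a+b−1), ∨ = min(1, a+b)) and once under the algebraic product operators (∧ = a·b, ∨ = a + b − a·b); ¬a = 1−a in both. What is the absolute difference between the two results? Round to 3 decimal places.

Under Łukasiewicz:
  ~S = 1 − 0.52 = 0.48
  ~Q = 1 − 0.85 = 0.15
  ~S & ~Q = max(0, a+b−1) on (0.48, 0.15) = 0.00
  ~S = 1 − 0.52 = 0.48
  ~S | Q = min(1, a+b) on (0.48, 0.85) = 1.00
  (~S & ~Q) & (~S | Q) = max(0, a+b−1) on (0.00, 1.00) = 0.00
  → value = 0.0000
Under algebraic product:
  ~S = 1 − 0.5200 = 0.4800
  ~Q = 1 − 0.8500 = 0.1500
  ~S & ~Q = a·b on (0.4800, 0.1500) = 0.0720
  ~S = 1 − 0.5200 = 0.4800
  ~S | Q = a + b − a·b on (0.4800, 0.8500) = 0.9220
  (~S & ~Q) & (~S | Q) = a·b on (0.0720, 0.9220) = 0.0664
  → value = 0.0664
|0.0000 − 0.0664| = 0.066

0.066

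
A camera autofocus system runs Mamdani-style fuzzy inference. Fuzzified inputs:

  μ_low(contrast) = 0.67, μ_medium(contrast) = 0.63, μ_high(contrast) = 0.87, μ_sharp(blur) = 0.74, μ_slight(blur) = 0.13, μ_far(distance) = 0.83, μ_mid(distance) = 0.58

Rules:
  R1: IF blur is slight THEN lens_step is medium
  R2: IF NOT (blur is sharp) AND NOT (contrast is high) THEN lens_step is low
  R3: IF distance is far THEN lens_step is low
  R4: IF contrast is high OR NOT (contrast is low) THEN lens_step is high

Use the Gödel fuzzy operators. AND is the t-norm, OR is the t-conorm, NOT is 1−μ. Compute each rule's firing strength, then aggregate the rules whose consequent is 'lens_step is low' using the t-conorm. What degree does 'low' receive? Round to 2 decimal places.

0.83

R1: slight=0.13 → w = 0.13
R2: ¬sharp=1−0.74=0.26, ¬high=1−0.87=0.13; AND[min(a, b)] → w = 0.13
R3: far=0.83 → w = 0.83
R4: high=0.87, ¬low=1−0.67=0.33; OR[max(a, b)] → w = 0.87
Rules with consequent 'low': {R2, R3} → strengths 0.13, 0.83
Aggregate via t-conorm [max(a, b)]: 0.83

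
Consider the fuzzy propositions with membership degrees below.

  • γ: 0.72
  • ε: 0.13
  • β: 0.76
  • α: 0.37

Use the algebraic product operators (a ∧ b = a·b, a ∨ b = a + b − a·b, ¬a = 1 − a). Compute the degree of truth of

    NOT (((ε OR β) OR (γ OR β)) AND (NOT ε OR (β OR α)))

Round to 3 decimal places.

0.033

ε OR β = a + b − a·b on (0.1300, 0.7600) = 0.7912
γ OR β = a + b − a·b on (0.7200, 0.7600) = 0.9328
(ε OR β) OR (γ OR β) = a + b − a·b on (0.7912, 0.9328) = 0.9860
NOT ε = 1 − 0.1300 = 0.8700
β OR α = a + b − a·b on (0.7600, 0.3700) = 0.8488
NOT ε OR (β OR α) = a + b − a·b on (0.8700, 0.8488) = 0.9803
((ε OR β) OR (γ OR β)) AND (NOT ε OR (β OR α)) = a·b on (0.9860, 0.9803) = 0.9666
NOT (((ε OR β) OR (γ OR β)) AND (NOT ε OR (β OR α))) = 1 − 0.9666 = 0.0334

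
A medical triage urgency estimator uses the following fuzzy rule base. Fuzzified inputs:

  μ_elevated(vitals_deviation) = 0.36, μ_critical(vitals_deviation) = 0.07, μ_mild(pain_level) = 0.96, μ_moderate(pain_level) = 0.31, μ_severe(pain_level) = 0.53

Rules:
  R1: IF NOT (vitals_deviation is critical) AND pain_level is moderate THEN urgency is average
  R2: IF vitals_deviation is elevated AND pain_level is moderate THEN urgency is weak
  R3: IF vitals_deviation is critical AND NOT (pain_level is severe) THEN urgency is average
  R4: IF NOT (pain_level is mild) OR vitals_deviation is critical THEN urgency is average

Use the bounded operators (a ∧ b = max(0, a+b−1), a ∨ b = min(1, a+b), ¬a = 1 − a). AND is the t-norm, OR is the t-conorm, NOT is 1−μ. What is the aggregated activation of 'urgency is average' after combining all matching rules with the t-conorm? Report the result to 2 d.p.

R1: ¬critical=1−0.07=0.93, moderate=0.31; AND[max(0, a+b−1)] → w = 0.24
R2: elevated=0.36, moderate=0.31; AND[max(0, a+b−1)] → w = 0.00
R3: critical=0.07, ¬severe=1−0.53=0.47; AND[max(0, a+b−1)] → w = 0.00
R4: ¬mild=1−0.96=0.04, critical=0.07; OR[min(1, a+b)] → w = 0.11
Rules with consequent 'average': {R1, R3, R4} → strengths 0.24, 0.00, 0.11
Aggregate via t-conorm [min(1, a+b)]: 0.35

0.35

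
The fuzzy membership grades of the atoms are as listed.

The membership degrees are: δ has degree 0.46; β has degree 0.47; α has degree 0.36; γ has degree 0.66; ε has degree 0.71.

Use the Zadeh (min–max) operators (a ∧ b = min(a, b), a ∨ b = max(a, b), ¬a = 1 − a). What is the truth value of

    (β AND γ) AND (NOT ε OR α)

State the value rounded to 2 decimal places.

0.36

β AND γ = min(a, b) on (0.47, 0.66) = 0.47
NOT ε = 1 − 0.71 = 0.29
NOT ε OR α = max(a, b) on (0.29, 0.36) = 0.36
(β AND γ) AND (NOT ε OR α) = min(a, b) on (0.47, 0.36) = 0.36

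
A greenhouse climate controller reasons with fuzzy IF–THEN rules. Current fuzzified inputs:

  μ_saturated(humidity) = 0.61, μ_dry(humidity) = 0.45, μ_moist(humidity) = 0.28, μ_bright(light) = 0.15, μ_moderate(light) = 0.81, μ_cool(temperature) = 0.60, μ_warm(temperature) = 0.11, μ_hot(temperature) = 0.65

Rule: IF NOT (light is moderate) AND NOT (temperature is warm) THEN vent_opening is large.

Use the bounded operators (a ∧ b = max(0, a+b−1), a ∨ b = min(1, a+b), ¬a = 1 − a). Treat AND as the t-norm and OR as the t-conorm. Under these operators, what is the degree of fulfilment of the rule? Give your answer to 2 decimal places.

0.08

firing strength: ¬moderate=1−0.81=0.19, ¬warm=1−0.11=0.89; AND[max(0, a+b−1)] → w = 0.08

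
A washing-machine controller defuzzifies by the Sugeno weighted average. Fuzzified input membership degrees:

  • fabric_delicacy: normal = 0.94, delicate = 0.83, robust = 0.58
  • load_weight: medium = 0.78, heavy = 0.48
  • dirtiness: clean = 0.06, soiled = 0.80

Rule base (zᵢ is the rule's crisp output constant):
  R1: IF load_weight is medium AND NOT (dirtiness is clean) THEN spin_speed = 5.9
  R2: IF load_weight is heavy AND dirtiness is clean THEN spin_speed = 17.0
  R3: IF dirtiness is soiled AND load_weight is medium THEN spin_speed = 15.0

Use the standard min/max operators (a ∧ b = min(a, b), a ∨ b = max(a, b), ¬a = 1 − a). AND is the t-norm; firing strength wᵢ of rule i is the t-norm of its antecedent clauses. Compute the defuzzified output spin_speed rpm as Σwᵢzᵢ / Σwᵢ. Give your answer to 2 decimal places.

R1 (z=5.9): medium=0.78, ¬clean=1−0.06=0.94; AND[min(a, b)] → w = 0.78
R2 (z=17.0): heavy=0.48, clean=0.06; AND[min(a, b)] → w = 0.06
R3 (z=15.0): soiled=0.80, medium=0.78; AND[min(a, b)] → w = 0.78
Weighted average = (0.78·5.9 + 0.06·17.0 + 0.78·15.0) / (0.78 + 0.06 + 0.78)
  = 17.3220 / 1.6200 = 10.69

10.69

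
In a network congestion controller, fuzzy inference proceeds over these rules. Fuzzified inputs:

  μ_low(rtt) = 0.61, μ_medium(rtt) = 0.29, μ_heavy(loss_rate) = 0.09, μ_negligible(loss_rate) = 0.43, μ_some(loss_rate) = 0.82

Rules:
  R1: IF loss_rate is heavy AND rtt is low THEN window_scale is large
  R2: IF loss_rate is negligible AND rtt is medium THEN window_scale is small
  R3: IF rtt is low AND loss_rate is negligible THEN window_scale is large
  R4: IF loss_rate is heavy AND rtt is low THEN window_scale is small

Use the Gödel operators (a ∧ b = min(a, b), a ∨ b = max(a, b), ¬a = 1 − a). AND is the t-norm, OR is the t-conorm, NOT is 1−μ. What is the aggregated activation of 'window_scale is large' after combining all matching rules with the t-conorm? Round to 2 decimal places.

0.43

R1: heavy=0.09, low=0.61; AND[min(a, b)] → w = 0.09
R2: negligible=0.43, medium=0.29; AND[min(a, b)] → w = 0.29
R3: low=0.61, negligible=0.43; AND[min(a, b)] → w = 0.43
R4: heavy=0.09, low=0.61; AND[min(a, b)] → w = 0.09
Rules with consequent 'large': {R1, R3} → strengths 0.09, 0.43
Aggregate via t-conorm [max(a, b)]: 0.43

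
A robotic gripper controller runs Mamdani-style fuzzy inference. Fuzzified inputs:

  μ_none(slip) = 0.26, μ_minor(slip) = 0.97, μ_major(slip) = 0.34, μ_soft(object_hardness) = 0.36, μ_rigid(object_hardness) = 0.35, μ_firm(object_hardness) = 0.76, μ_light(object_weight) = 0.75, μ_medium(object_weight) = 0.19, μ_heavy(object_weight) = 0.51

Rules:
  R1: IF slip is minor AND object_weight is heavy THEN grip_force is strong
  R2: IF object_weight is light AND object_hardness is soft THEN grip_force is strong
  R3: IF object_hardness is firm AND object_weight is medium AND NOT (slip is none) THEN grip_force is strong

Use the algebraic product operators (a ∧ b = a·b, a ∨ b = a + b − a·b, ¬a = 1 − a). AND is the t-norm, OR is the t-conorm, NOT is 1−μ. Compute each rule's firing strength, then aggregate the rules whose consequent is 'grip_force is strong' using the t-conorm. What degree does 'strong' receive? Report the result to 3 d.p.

0.671

R1: minor=0.97, heavy=0.51; AND[a·b] → w = 0.4947
R2: light=0.75, soft=0.36; AND[a·b] → w = 0.2700
R3: firm=0.76, medium=0.19, ¬none=1−0.26=0.74; AND[a·b] → w = 0.1069
Rules with consequent 'strong': {R1, R2, R3} → strengths 0.4947, 0.2700, 0.1069
Aggregate via t-conorm [a + b − a·b]: 0.6705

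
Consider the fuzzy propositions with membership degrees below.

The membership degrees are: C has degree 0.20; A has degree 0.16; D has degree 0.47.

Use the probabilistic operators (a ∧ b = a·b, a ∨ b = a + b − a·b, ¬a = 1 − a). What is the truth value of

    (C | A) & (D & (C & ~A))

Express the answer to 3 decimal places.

0.026

C | A = a + b − a·b on (0.2000, 0.1600) = 0.3280
~A = 1 − 0.1600 = 0.8400
C & ~A = a·b on (0.2000, 0.8400) = 0.1680
D & (C & ~A) = a·b on (0.4700, 0.1680) = 0.0790
(C | A) & (D & (C & ~A)) = a·b on (0.3280, 0.0790) = 0.0259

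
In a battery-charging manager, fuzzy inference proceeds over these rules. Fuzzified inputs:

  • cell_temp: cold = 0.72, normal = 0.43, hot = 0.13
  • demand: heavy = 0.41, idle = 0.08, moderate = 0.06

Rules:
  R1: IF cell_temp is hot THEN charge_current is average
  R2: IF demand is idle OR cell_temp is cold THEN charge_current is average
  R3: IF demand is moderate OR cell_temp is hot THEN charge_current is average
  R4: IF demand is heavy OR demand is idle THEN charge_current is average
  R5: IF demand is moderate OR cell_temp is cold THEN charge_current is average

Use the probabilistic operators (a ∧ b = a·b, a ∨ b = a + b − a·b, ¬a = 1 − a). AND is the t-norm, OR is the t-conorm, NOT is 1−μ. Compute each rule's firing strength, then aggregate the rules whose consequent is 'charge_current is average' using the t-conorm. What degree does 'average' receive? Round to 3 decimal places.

R1: hot=0.13 → w = 0.1300
R2: idle=0.08, cold=0.72; OR[a + b − a·b] → w = 0.7424
R3: moderate=0.06, hot=0.13; OR[a + b − a·b] → w = 0.1822
R4: heavy=0.41, idle=0.08; OR[a + b − a·b] → w = 0.4572
R5: moderate=0.06, cold=0.72; OR[a + b − a·b] → w = 0.7368
Rules with consequent 'average': {R1, R2, R3, R4, R5} → strengths 0.1300, 0.7424, 0.1822, 0.4572, 0.7368
Aggregate via t-conorm [a + b − a·b]: 0.9738

0.974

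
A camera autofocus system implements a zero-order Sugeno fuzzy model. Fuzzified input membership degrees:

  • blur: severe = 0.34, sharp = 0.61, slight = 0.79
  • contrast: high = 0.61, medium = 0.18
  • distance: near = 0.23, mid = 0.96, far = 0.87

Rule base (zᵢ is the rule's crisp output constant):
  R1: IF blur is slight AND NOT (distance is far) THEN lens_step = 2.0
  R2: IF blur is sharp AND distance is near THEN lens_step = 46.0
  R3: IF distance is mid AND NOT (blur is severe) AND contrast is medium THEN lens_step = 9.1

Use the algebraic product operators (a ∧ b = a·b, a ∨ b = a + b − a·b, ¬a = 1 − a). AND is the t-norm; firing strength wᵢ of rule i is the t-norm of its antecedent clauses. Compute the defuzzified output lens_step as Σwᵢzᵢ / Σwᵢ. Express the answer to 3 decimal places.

21.557

R1 (z=2.0): slight=0.79, ¬far=1−0.87=0.13; AND[a·b] → w = 0.1027
R2 (z=46.0): sharp=0.61, near=0.23; AND[a·b] → w = 0.1403
R3 (z=9.1): mid=0.96, ¬severe=1−0.34=0.66, medium=0.18; AND[a·b] → w = 0.1140
Weighted average = (0.1027·2.0 + 0.1403·46.0 + 0.1140·9.1) / (0.1027 + 0.1403 + 0.1140)
  = 7.6970 / 0.3570 = 21.557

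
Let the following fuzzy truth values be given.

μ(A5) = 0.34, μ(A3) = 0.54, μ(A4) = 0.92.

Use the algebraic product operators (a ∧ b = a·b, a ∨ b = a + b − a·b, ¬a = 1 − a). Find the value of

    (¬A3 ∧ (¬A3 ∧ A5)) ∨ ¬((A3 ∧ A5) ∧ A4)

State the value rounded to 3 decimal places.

0.843

¬A3 = 1 − 0.5400 = 0.4600
¬A3 = 1 − 0.5400 = 0.4600
¬A3 ∧ A5 = a·b on (0.4600, 0.3400) = 0.1564
¬A3 ∧ (¬A3 ∧ A5) = a·b on (0.4600, 0.1564) = 0.0719
A3 ∧ A5 = a·b on (0.5400, 0.3400) = 0.1836
(A3 ∧ A5) ∧ A4 = a·b on (0.1836, 0.9200) = 0.1689
¬((A3 ∧ A5) ∧ A4) = 1 − 0.1689 = 0.8311
(¬A3 ∧ (¬A3 ∧ A5)) ∨ ¬((A3 ∧ A5) ∧ A4) = a + b − a·b on (0.0719, 0.8311) = 0.8432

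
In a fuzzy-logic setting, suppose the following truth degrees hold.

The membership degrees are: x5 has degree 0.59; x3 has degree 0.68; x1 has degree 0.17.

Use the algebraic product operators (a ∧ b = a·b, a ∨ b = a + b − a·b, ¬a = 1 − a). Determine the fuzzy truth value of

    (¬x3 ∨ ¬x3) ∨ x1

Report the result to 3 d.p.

¬x3 = 1 − 0.6800 = 0.3200
¬x3 = 1 − 0.6800 = 0.3200
¬x3 ∨ ¬x3 = a + b − a·b on (0.3200, 0.3200) = 0.5376
(¬x3 ∨ ¬x3) ∨ x1 = a + b − a·b on (0.5376, 0.1700) = 0.6162

0.616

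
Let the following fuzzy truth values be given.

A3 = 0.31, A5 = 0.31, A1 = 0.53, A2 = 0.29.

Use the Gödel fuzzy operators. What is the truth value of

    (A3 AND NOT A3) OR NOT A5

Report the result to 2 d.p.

0.69

NOT A3 = 1 − 0.31 = 0.69
A3 AND NOT A3 = min(a, b) on (0.31, 0.69) = 0.31
NOT A5 = 1 − 0.31 = 0.69
(A3 AND NOT A3) OR NOT A5 = max(a, b) on (0.31, 0.69) = 0.69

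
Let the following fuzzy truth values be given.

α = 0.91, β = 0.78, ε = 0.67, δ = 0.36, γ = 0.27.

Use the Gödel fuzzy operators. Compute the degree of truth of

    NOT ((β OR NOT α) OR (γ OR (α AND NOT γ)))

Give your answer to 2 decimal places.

0.22

NOT α = 1 − 0.91 = 0.09
β OR NOT α = max(a, b) on (0.78, 0.09) = 0.78
NOT γ = 1 − 0.27 = 0.73
α AND NOT γ = min(a, b) on (0.91, 0.73) = 0.73
γ OR (α AND NOT γ) = max(a, b) on (0.27, 0.73) = 0.73
(β OR NOT α) OR (γ OR (α AND NOT γ)) = max(a, b) on (0.78, 0.73) = 0.78
NOT ((β OR NOT α) OR (γ OR (α AND NOT γ))) = 1 − 0.78 = 0.22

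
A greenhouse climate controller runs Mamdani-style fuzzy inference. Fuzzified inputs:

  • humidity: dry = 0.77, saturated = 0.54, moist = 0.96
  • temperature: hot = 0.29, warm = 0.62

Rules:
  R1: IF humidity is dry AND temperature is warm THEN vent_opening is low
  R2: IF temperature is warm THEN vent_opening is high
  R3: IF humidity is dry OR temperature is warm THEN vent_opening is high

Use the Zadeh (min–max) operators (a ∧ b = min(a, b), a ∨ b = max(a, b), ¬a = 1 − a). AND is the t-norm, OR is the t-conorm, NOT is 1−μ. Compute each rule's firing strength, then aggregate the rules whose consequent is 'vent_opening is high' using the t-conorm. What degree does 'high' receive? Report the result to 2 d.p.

R1: dry=0.77, warm=0.62; AND[min(a, b)] → w = 0.62
R2: warm=0.62 → w = 0.62
R3: dry=0.77, warm=0.62; OR[max(a, b)] → w = 0.77
Rules with consequent 'high': {R2, R3} → strengths 0.62, 0.77
Aggregate via t-conorm [max(a, b)]: 0.77

0.77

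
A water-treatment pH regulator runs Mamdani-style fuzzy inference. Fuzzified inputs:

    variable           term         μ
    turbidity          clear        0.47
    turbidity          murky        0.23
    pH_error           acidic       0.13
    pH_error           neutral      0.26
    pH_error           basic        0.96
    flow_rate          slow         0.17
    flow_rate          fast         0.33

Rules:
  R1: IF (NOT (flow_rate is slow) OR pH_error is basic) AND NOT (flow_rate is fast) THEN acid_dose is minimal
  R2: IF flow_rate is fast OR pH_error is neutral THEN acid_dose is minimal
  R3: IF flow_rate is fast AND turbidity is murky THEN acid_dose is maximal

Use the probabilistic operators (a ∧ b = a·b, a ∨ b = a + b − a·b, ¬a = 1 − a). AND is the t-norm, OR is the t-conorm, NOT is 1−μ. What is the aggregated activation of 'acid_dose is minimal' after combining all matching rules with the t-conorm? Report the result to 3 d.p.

R1: (¬slow=1−0.17=0.83 OR basic=0.96) = 0.9932; AND[a·b] with ¬fast=1−0.33=0.67 → w = 0.6654
R2: fast=0.33, neutral=0.26; OR[a + b − a·b] → w = 0.5042
R3: fast=0.33, murky=0.23; AND[a·b] → w = 0.0759
Rules with consequent 'minimal': {R1, R2} → strengths 0.6654, 0.5042
Aggregate via t-conorm [a + b − a·b]: 0.8341

0.834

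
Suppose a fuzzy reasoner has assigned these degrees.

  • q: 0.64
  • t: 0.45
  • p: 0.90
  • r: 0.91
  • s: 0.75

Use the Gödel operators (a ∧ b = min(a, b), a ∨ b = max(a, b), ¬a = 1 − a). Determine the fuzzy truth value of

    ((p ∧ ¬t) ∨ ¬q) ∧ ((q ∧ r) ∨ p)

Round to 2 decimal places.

¬t = 1 − 0.45 = 0.55
p ∧ ¬t = min(a, b) on (0.90, 0.55) = 0.55
¬q = 1 − 0.64 = 0.36
(p ∧ ¬t) ∨ ¬q = max(a, b) on (0.55, 0.36) = 0.55
q ∧ r = min(a, b) on (0.64, 0.91) = 0.64
(q ∧ r) ∨ p = max(a, b) on (0.64, 0.90) = 0.90
((p ∧ ¬t) ∨ ¬q) ∧ ((q ∧ r) ∨ p) = min(a, b) on (0.55, 0.90) = 0.55

0.55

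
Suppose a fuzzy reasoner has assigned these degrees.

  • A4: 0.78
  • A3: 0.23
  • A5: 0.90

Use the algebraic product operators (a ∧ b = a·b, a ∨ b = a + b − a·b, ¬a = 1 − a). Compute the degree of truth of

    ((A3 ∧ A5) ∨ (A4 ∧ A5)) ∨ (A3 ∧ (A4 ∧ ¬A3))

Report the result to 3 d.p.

0.796

A3 ∧ A5 = a·b on (0.2300, 0.9000) = 0.2070
A4 ∧ A5 = a·b on (0.7800, 0.9000) = 0.7020
(A3 ∧ A5) ∨ (A4 ∧ A5) = a + b − a·b on (0.2070, 0.7020) = 0.7637
¬A3 = 1 − 0.2300 = 0.7700
A4 ∧ ¬A3 = a·b on (0.7800, 0.7700) = 0.6006
A3 ∧ (A4 ∧ ¬A3) = a·b on (0.2300, 0.6006) = 0.1381
((A3 ∧ A5) ∨ (A4 ∧ A5)) ∨ (A3 ∧ (A4 ∧ ¬A3)) = a + b − a·b on (0.7637, 0.1381) = 0.7963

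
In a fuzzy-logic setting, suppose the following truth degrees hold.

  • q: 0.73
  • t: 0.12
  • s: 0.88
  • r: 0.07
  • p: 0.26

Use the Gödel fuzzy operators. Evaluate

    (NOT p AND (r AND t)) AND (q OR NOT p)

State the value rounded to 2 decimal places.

0.07

NOT p = 1 − 0.26 = 0.74
r AND t = min(a, b) on (0.07, 0.12) = 0.07
NOT p AND (r AND t) = min(a, b) on (0.74, 0.07) = 0.07
NOT p = 1 − 0.26 = 0.74
q OR NOT p = max(a, b) on (0.73, 0.74) = 0.74
(NOT p AND (r AND t)) AND (q OR NOT p) = min(a, b) on (0.07, 0.74) = 0.07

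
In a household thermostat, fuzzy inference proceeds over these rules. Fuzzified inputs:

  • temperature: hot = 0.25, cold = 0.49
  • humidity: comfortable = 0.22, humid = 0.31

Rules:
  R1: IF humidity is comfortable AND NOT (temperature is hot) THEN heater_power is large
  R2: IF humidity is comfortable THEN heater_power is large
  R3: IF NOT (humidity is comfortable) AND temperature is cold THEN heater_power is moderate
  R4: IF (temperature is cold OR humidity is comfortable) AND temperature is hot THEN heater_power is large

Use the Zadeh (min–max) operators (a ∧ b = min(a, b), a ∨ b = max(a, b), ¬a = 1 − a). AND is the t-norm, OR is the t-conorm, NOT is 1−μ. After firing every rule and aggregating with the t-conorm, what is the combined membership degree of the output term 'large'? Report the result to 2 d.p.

0.25

R1: comfortable=0.22, ¬hot=1−0.25=0.75; AND[min(a, b)] → w = 0.22
R2: comfortable=0.22 → w = 0.22
R3: ¬comfortable=1−0.22=0.78, cold=0.49; AND[min(a, b)] → w = 0.49
R4: (cold=0.49 OR comfortable=0.22) = 0.49; AND[min(a, b)] with hot=0.25 → w = 0.25
Rules with consequent 'large': {R1, R2, R4} → strengths 0.22, 0.22, 0.25
Aggregate via t-conorm [max(a, b)]: 0.25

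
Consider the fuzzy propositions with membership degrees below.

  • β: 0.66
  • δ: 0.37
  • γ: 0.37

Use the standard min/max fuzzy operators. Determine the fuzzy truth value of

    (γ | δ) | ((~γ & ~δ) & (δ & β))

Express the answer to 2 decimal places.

γ | δ = max(a, b) on (0.37, 0.37) = 0.37
~γ = 1 − 0.37 = 0.63
~δ = 1 − 0.37 = 0.63
~γ & ~δ = min(a, b) on (0.63, 0.63) = 0.63
δ & β = min(a, b) on (0.37, 0.66) = 0.37
(~γ & ~δ) & (δ & β) = min(a, b) on (0.63, 0.37) = 0.37
(γ | δ) | ((~γ & ~δ) & (δ & β)) = max(a, b) on (0.37, 0.37) = 0.37

0.37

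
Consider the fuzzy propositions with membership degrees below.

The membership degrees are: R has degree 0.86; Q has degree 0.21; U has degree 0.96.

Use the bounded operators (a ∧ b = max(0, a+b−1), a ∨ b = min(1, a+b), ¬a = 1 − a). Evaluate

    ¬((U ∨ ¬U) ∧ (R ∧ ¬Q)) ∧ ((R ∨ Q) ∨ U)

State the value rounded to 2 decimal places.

¬U = 1 − 0.96 = 0.04
U ∨ ¬U = min(1, a+b) on (0.96, 0.04) = 1.00
¬Q = 1 − 0.21 = 0.79
R ∧ ¬Q = max(0, a+b−1) on (0.86, 0.79) = 0.65
(U ∨ ¬U) ∧ (R ∧ ¬Q) = max(0, a+b−1) on (1.00, 0.65) = 0.65
¬((U ∨ ¬U) ∧ (R ∧ ¬Q)) = 1 − 0.65 = 0.35
R ∨ Q = min(1, a+b) on (0.86, 0.21) = 1.00
(R ∨ Q) ∨ U = min(1, a+b) on (1.00, 0.96) = 1.00
¬((U ∨ ¬U) ∧ (R ∧ ¬Q)) ∧ ((R ∨ Q) ∨ U) = max(0, a+b−1) on (0.35, 1.00) = 0.35

0.35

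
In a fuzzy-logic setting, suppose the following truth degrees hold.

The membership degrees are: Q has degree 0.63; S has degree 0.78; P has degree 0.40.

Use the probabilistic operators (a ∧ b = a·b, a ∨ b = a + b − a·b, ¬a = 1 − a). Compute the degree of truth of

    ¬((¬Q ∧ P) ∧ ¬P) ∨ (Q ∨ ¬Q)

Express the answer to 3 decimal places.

0.979

¬Q = 1 − 0.6300 = 0.3700
¬Q ∧ P = a·b on (0.3700, 0.4000) = 0.1480
¬P = 1 − 0.4000 = 0.6000
(¬Q ∧ P) ∧ ¬P = a·b on (0.1480, 0.6000) = 0.0888
¬((¬Q ∧ P) ∧ ¬P) = 1 − 0.0888 = 0.9112
¬Q = 1 − 0.6300 = 0.3700
Q ∨ ¬Q = a + b − a·b on (0.6300, 0.3700) = 0.7669
¬((¬Q ∧ P) ∧ ¬P) ∨ (Q ∨ ¬Q) = a + b − a·b on (0.9112, 0.7669) = 0.9793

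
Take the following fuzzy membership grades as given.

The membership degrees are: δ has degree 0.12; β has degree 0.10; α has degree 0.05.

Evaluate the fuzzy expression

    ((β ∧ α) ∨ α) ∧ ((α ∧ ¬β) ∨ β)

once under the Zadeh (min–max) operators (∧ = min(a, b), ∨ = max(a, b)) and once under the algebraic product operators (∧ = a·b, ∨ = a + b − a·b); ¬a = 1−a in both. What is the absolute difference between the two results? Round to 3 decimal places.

0.042

Under Zadeh (min–max):
  β ∧ α = min(a, b) on (0.10, 0.05) = 0.05
  (β ∧ α) ∨ α = max(a, b) on (0.05, 0.05) = 0.05
  ¬β = 1 − 0.10 = 0.90
  α ∧ ¬β = min(a, b) on (0.05, 0.90) = 0.05
  (α ∧ ¬β) ∨ β = max(a, b) on (0.05, 0.10) = 0.10
  ((β ∧ α) ∨ α) ∧ ((α ∧ ¬β) ∨ β) = min(a, b) on (0.05, 0.10) = 0.05
  → value = 0.0500
Under algebraic product:
  β ∧ α = a·b on (0.1000, 0.0500) = 0.0050
  (β ∧ α) ∨ α = a + b − a·b on (0.0050, 0.0500) = 0.0548
  ¬β = 1 − 0.1000 = 0.9000
  α ∧ ¬β = a·b on (0.0500, 0.9000) = 0.0450
  (α ∧ ¬β) ∨ β = a + b − a·b on (0.0450, 0.1000) = 0.1405
  ((β ∧ α) ∨ α) ∧ ((α ∧ ¬β) ∨ β) = a·b on (0.0548, 0.1405) = 0.0077
  → value = 0.0077
|0.0500 − 0.0077| = 0.042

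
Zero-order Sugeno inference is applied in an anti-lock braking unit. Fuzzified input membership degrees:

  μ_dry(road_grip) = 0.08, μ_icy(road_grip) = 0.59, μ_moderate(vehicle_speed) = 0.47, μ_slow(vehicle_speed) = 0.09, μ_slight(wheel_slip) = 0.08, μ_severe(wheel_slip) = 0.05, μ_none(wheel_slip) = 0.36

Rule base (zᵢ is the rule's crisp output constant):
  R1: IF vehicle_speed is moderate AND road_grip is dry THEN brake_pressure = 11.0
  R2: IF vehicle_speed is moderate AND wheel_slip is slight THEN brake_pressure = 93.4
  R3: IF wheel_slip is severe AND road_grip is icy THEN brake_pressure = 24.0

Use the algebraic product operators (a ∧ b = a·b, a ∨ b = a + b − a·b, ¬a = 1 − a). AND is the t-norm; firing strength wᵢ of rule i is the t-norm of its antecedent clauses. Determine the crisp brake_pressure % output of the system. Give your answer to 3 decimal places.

R1 (z=11.0): moderate=0.47, dry=0.08; AND[a·b] → w = 0.0376
R2 (z=93.4): moderate=0.47, slight=0.08; AND[a·b] → w = 0.0376
R3 (z=24.0): severe=0.05, icy=0.59; AND[a·b] → w = 0.0295
Weighted average = (0.0376·11.0 + 0.0376·93.4 + 0.0295·24.0) / (0.0376 + 0.0376 + 0.0295)
  = 4.6334 / 0.1047 = 44.254

44.254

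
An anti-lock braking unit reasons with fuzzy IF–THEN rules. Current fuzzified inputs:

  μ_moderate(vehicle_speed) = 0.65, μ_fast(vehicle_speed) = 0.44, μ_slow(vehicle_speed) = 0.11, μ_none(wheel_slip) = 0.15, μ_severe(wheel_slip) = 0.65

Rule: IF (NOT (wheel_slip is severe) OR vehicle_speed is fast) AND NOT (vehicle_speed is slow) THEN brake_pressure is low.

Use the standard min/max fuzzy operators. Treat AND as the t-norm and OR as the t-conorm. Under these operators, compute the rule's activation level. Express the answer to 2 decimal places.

firing strength: (¬severe=1−0.65=0.35 OR fast=0.44) = 0.44; AND[min(a, b)] with ¬slow=1−0.11=0.89 → w = 0.44

0.44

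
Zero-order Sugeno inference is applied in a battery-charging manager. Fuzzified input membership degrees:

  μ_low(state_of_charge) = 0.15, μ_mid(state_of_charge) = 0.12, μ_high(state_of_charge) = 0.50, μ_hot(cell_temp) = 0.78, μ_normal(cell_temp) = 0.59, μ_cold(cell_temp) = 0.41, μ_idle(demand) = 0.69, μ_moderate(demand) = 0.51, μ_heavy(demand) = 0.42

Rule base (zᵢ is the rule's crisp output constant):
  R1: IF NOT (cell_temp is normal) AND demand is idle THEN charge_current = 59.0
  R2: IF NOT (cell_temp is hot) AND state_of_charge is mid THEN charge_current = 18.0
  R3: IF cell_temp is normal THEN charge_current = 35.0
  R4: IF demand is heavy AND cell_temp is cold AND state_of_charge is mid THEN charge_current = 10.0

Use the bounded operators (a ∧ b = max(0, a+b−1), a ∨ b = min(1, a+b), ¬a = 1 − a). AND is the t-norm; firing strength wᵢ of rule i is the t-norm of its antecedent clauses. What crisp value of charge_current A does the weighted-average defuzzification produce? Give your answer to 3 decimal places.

38.478

R1 (z=59.0): ¬normal=1−0.59=0.41, idle=0.69; AND[max(0, a+b−1)] → w = 0.10
R2 (z=18.0): ¬hot=1−0.78=0.22, mid=0.12; AND[max(0, a+b−1)] → w = 0.00
R3 (z=35.0): normal=0.59 → w = 0.59
R4 (z=10.0): heavy=0.42, cold=0.41, mid=0.12; AND[max(0, a+b−1)] → w = 0.00
Weighted average = (0.10·59.0 + 0.00·18.0 + 0.59·35.0 + 0.00·10.0) / (0.10 + 0.00 + 0.59 + 0.00)
  = 26.5500 / 0.6900 = 38.478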